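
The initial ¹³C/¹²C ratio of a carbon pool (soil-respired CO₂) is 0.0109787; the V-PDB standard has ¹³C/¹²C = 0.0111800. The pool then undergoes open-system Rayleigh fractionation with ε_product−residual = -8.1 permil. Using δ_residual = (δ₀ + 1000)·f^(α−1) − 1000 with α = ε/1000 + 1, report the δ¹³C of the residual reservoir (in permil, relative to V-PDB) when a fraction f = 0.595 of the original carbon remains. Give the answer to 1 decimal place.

δ₀ = (0.0109787/0.0111800 − 1)×1000 = (0.981995 − 1)×1000 = -18.005 permil
α − 1 = ε/1000 = -0.0081
f^(α−1) = 0.595^(-0.0081) = 1.004214
δ_res = (-18.005 + 1000) × 1.004214 − 1000 = 986.133 − 1000 = -13.87 permil

-13.9 permil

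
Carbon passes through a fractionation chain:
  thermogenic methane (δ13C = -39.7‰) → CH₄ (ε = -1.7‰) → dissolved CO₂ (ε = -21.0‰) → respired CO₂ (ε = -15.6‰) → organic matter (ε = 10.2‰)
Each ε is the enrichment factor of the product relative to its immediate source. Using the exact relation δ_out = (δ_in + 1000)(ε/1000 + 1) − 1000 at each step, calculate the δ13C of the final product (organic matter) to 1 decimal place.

-66.7‰

step 1: δ = (-39.70 + 1000)·(-1.7/1000 + 1) − 1000 = -41.33‰
step 2: δ = (-41.33 + 1000)·(-21.0/1000 + 1) − 1000 = -61.46‰
step 3: δ = (-61.46 + 1000)·(-15.6/1000 + 1) − 1000 = -76.11‰
step 4: δ = (-76.11 + 1000)·(10.2/1000 + 1) − 1000 = -66.68‰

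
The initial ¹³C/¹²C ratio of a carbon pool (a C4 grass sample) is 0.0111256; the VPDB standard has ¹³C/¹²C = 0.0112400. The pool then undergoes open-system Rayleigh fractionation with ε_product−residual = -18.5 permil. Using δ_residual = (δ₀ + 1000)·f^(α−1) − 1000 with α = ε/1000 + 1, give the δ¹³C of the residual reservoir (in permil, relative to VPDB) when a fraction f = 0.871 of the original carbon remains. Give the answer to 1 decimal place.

-7.6 permil

δ₀ = (0.0111256/0.0112400 − 1)×1000 = (0.989822 − 1)×1000 = -10.178 permil
α − 1 = ε/1000 = -0.0185
f^(α−1) = 0.871^(-0.0185) = 1.002558
δ_res = (-10.178 + 1000) × 1.002558 − 1000 = 992.354 − 1000 = -7.65 permil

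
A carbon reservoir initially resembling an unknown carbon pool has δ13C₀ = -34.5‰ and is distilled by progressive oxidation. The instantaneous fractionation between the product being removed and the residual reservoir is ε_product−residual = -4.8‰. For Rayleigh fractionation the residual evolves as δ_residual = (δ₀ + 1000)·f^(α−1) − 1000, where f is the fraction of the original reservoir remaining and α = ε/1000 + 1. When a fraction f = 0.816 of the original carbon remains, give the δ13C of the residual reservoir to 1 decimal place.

Rayleigh residual: δ_res = (δ₀ + 1000)·f^(α−1) − 1000
α = ε/1000 + 1 = 0.99520, so α − 1 = -0.00480
f^(α−1) = 0.816^(-0.00480) = 1.000977
δ_res = (-34.5 + 1000) × 1.000977 − 1000 = 966.443 − 1000 = -33.56‰

-33.6‰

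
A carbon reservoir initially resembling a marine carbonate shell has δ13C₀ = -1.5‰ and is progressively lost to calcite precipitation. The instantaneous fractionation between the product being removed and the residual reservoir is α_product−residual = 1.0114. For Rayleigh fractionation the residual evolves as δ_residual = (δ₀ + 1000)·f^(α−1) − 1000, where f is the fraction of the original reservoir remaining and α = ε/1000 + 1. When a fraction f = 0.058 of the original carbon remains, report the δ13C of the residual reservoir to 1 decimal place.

Rayleigh residual: δ_res = (δ₀ + 1000)·f^(α−1) − 1000
α − 1 = 0.01140
f^(α−1) = 0.058^(0.01140) = 0.968062
δ_res = (-1.5 + 1000) × 0.968062 − 1000 = 966.610 − 1000 = -33.39‰

-33.4‰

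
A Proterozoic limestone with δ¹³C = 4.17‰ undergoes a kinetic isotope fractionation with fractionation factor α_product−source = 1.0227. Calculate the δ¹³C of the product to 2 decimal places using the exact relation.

26.96‰

δ_product = (δ_source + 1000)·α − 1000
δ_product = (4.17 + 1000) × 1.0227 − 1000
δ_product = 1026.965 − 1000 = 26.965‰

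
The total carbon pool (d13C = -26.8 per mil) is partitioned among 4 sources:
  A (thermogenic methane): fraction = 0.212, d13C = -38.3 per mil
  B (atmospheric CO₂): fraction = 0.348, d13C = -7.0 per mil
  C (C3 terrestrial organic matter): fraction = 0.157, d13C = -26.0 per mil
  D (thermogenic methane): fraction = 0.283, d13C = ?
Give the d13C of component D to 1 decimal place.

-43.0 per mil

Isotope mass balance: δ_bulk = Σ fᵢ·δᵢ.
-26.8 = 0.212×(-38.3) + 0.348×(-7.0) + 0.157×(-26.0) + 0.283×δ_D
0.283·δ_D = -26.8 − (-14.638) = -12.162
δ_D = -12.162 / 0.283 = -42.98 per mil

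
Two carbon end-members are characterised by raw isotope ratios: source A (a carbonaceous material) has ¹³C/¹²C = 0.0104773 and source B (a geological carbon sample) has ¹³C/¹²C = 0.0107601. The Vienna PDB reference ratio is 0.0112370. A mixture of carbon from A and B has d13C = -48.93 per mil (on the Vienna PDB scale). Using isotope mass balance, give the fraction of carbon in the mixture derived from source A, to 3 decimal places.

0.258

δ_A = (0.0104773/0.0112370 − 1)×1000 = (0.932393 − 1)×1000 = -67.607 per mil
δ_B = (0.0107601/0.0112370 − 1)×1000 = (0.957560 − 1)×1000 = -42.440 per mil
f_A = (δ_mix − δ_B)/(δ_A − δ_B) = (-48.93 − (-42.440))/(-67.607 − (-42.440))
f_A = -6.490 / -25.167 = 0.2579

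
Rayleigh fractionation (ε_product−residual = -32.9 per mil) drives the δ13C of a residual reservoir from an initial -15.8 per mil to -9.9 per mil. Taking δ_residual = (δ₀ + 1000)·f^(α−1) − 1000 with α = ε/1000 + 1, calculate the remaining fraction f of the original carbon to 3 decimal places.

0.834

α − 1 = ε/1000 = -0.0329
(δ_res + 1000)/(δ₀ + 1000) = (-9.9 + 1000)/(-15.8 + 1000) = 990.1/984.2 = 1.005995
f = 1.005995^(1/-0.0329) = exp(ln(1.005995)/-0.0329) = exp(0.00598/-0.0329)
f = exp(-0.1817) = 0.8339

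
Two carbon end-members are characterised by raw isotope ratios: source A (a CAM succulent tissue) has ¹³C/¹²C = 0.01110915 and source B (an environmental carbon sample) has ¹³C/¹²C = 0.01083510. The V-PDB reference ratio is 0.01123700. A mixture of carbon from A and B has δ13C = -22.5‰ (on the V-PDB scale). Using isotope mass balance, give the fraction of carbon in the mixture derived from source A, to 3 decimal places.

δ_A = (0.01110915/0.01123700 − 1)×1000 = (0.988622 − 1)×1000 = -11.378‰
δ_B = (0.01083510/0.01123700 − 1)×1000 = (0.964234 − 1)×1000 = -35.766‰
f_A = (δ_mix − δ_B)/(δ_A − δ_B) = (-22.5 − (-35.766))/(-11.378 − (-35.766))
f_A = 13.266 / 24.388 = 0.5439

0.544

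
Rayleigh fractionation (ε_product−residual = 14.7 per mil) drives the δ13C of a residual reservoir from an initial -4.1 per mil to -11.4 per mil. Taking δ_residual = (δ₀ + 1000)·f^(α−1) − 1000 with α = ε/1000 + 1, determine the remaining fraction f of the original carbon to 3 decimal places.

α − 1 = ε/1000 = 0.0147
(δ_res + 1000)/(δ₀ + 1000) = (-11.4 + 1000)/(-4.1 + 1000) = 988.6/995.9 = 0.992670
f = 0.992670^(1/0.0147) = exp(ln(0.992670)/0.0147) = exp(-0.00736/0.0147)
f = exp(-0.5005) = 0.6062

0.606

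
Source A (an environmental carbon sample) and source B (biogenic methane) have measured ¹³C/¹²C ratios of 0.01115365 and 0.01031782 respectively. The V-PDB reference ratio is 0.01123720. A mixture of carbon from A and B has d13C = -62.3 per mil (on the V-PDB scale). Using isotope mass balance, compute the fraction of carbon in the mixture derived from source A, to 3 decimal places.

δ_A = (0.01115365/0.01123720 − 1)×1000 = (0.992565 − 1)×1000 = -7.435 per mil
δ_B = (0.01031782/0.01123720 − 1)×1000 = (0.918184 − 1)×1000 = -81.816 per mil
f_A = (δ_mix − δ_B)/(δ_A − δ_B) = (-62.3 − (-81.816))/(-7.435 − (-81.816))
f_A = 19.516 / 74.381 = 0.2624

0.262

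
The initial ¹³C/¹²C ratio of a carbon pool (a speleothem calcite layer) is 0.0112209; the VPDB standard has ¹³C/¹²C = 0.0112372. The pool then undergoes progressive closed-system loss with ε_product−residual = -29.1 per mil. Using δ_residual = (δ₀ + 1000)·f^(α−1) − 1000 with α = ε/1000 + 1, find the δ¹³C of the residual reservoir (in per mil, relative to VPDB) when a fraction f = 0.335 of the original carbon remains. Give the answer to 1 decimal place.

30.8 per mil

δ₀ = (0.0112209/0.0112372 − 1)×1000 = (0.998549 − 1)×1000 = -1.451 per mil
α − 1 = ε/1000 = -0.0291
f^(α−1) = 0.335^(-0.0291) = 1.032336
δ_res = (-1.451 + 1000) × 1.032336 − 1000 = 1030.839 − 1000 = 30.84 per mil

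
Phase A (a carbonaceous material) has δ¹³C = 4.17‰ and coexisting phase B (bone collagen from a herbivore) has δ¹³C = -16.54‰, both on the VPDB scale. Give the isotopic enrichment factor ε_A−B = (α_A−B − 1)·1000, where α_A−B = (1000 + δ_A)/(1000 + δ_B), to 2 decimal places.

21.06‰

α_A−B = (1000 + 4.17) / (1000 + -16.54) = 1004.17 / 983.46 = 1.021058
ε_A−B = (1.021058 − 1) × 1000 = 21.058‰
(The approximation ε ≈ δ_A − δ_B would give 20.71‰.)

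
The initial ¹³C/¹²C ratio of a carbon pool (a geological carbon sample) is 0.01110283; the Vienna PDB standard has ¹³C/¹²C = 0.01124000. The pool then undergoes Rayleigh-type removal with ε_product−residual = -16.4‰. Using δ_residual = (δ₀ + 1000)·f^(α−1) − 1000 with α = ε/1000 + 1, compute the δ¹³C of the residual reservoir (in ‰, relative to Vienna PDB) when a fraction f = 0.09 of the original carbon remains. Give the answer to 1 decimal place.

δ₀ = (0.01110283/0.01124000 − 1)×1000 = (0.987796 − 1)×1000 = -12.204‰
α − 1 = ε/1000 = -0.0164
f^(α−1) = 0.09^(-0.0164) = 1.040280
δ_res = (-12.204 + 1000) × 1.040280 − 1000 = 1027.585 − 1000 = 27.59‰

27.6‰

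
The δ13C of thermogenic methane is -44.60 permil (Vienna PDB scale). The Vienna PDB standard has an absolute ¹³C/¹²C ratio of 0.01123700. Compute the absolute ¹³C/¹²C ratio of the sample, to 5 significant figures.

0.010736

R_sample = R_standard × (δ13C/1000 + 1)
R_sample = 0.01123700 × (-44.60/1000 + 1) = 0.01123700 × 0.955400
R_sample = 0.0107358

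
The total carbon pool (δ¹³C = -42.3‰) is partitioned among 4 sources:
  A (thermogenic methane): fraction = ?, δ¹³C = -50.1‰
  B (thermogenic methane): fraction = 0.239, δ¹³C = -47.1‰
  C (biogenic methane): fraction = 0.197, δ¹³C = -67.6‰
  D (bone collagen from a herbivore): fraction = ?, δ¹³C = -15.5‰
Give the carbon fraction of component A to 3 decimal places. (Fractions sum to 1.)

0.260

Let f_A and f_D be the unknown fractions; fractions sum to 1 so f_A + f_D = 0.564.
Mass balance: Σ fᵢ·δᵢ = δ_bulk ⇒ f_A·(-50.1) + f_D·(-15.5) = -42.3 − (-24.574) = -17.726
Substitute f_D = 0.564 − f_A:
f_A·(-50.1 − -15.5) = -17.726 − 0.564×(-15.5) = -8.984
f_A = -8.984 / -34.6 = 0.2597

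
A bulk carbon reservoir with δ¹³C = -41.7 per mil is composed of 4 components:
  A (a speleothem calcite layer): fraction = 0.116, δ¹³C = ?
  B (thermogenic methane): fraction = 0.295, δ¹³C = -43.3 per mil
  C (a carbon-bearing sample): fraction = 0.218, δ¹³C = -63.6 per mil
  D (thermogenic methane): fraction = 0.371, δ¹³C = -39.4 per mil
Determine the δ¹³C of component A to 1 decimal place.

Isotope mass balance: δ_bulk = Σ fᵢ·δᵢ.
-41.7 = 0.116×δ_A + 0.295×(-43.3) + 0.218×(-63.6) + 0.371×(-39.4)
0.116·δ_A = -41.7 − (-41.256) = -0.444
δ_A = -0.444 / 0.116 = -3.83 per mil

-3.8 per mil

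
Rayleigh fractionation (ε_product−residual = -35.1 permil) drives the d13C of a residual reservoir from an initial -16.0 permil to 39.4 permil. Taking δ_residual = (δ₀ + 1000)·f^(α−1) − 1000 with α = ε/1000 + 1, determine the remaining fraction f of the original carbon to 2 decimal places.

α − 1 = ε/1000 = -0.0351
(δ_res + 1000)/(δ₀ + 1000) = (39.4 + 1000)/(-16.0 + 1000) = 1039.4/984.0 = 1.056301
f = 1.056301^(1/-0.0351) = exp(ln(1.056301)/-0.0351) = exp(0.05477/-0.0351)
f = exp(-1.5605) = 0.2100

0.21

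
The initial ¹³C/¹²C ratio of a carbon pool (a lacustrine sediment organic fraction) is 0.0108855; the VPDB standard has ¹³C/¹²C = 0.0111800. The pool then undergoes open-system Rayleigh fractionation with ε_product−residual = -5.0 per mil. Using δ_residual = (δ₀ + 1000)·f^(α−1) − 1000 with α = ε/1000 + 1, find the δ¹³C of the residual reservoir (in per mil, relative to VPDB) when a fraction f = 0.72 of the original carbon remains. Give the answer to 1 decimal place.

δ₀ = (0.0108855/0.0111800 − 1)×1000 = (0.973658 − 1)×1000 = -26.342 per mil
α − 1 = ε/1000 = -0.0050
f^(α−1) = 0.72^(-0.0050) = 1.001644
δ_res = (-26.342 + 1000) × 1.001644 − 1000 = 975.259 − 1000 = -24.74 per mil

-24.7 per mil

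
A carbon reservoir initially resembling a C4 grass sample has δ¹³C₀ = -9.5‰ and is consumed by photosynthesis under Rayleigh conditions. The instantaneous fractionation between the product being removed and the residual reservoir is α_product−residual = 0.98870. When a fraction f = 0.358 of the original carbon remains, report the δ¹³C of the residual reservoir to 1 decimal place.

Rayleigh residual: δ_res = (δ₀ + 1000)·f^(α−1) − 1000
α − 1 = -0.01130
f^(α−1) = 0.358^(-0.01130) = 1.011675
δ_res = (-9.5 + 1000) × 1.011675 − 1000 = 1002.064 − 1000 = 2.06‰

2.1‰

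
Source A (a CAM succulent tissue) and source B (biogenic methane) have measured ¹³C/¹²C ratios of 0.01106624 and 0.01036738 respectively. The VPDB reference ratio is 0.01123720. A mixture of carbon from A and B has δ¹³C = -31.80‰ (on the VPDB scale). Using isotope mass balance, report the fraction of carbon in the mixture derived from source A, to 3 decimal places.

0.733

δ_A = (0.01106624/0.01123720 − 1)×1000 = (0.984786 − 1)×1000 = -15.214‰
δ_B = (0.01036738/0.01123720 − 1)×1000 = (0.922595 − 1)×1000 = -77.405‰
f_A = (δ_mix − δ_B)/(δ_A − δ_B) = (-31.80 − (-77.405))/(-15.214 − (-77.405))
f_A = 45.605 / 62.192 = 0.7333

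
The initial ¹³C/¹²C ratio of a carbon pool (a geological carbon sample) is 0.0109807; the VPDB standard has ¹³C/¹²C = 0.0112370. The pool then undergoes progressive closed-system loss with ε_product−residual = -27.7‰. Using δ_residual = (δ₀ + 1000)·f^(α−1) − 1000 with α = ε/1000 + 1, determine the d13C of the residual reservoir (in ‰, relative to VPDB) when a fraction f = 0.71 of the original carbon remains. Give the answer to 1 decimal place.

-13.5‰

δ₀ = (0.0109807/0.0112370 − 1)×1000 = (0.977191 − 1)×1000 = -22.809‰
α − 1 = ε/1000 = -0.0277
f^(α−1) = 0.71^(-0.0277) = 1.009532
δ_res = (-22.809 + 1000) × 1.009532 − 1000 = 986.506 − 1000 = -13.49‰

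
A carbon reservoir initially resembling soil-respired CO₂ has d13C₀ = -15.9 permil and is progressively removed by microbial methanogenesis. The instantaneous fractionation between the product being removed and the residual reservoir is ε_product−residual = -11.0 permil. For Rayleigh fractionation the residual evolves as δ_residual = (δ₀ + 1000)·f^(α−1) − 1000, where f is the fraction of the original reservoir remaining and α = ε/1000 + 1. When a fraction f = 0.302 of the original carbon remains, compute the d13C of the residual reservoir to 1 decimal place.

Rayleigh residual: δ_res = (δ₀ + 1000)·f^(α−1) − 1000
α = ε/1000 + 1 = 0.98900, so α − 1 = -0.01100
f^(α−1) = 0.302^(-0.01100) = 1.013258
δ_res = (-15.9 + 1000) × 1.013258 − 1000 = 997.147 − 1000 = -2.85 permil

-2.9 permil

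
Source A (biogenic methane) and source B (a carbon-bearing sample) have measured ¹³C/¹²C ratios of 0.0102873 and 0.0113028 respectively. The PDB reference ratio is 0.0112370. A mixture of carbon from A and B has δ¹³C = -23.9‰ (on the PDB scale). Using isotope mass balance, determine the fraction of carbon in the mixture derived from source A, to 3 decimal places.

0.329

δ_A = (0.0102873/0.0112370 − 1)×1000 = (0.915485 − 1)×1000 = -84.515‰
δ_B = (0.0113028/0.0112370 − 1)×1000 = (1.005856 − 1)×1000 = 5.856‰
f_A = (δ_mix − δ_B)/(δ_A − δ_B) = (-23.9 − (5.856))/(-84.515 − (5.856))
f_A = -29.756 / -90.371 = 0.3293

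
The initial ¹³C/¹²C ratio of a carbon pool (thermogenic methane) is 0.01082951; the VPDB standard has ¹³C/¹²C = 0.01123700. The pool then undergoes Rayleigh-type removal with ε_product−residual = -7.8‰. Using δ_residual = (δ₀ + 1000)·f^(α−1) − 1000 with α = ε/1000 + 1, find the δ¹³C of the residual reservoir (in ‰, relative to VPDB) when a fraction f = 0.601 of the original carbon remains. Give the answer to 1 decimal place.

-32.4‰

δ₀ = (0.01082951/0.01123700 − 1)×1000 = (0.963737 − 1)×1000 = -36.263‰
α − 1 = ε/1000 = -0.0078
f^(α−1) = 0.601^(-0.0078) = 1.003979
δ_res = (-36.263 + 1000) × 1.003979 − 1000 = 967.572 − 1000 = -32.43‰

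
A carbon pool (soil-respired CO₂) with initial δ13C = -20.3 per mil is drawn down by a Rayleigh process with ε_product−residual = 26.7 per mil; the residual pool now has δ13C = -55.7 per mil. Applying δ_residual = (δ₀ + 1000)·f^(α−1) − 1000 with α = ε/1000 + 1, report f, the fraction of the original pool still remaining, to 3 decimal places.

0.252

α − 1 = ε/1000 = 0.0267
(δ_res + 1000)/(δ₀ + 1000) = (-55.7 + 1000)/(-20.3 + 1000) = 944.3/979.7 = 0.963866
f = 0.963866^(1/0.0267) = exp(ln(0.963866)/0.0267) = exp(-0.03680/0.0267)
f = exp(-1.3784) = 0.2520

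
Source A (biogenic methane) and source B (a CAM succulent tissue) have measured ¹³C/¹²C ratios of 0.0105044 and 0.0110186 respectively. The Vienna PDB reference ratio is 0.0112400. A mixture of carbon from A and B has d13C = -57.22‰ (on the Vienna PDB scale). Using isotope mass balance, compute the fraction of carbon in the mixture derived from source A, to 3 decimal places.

0.820

δ_A = (0.0105044/0.0112400 − 1)×1000 = (0.934555 − 1)×1000 = -65.445‰
δ_B = (0.0110186/0.0112400 − 1)×1000 = (0.980302 − 1)×1000 = -19.698‰
f_A = (δ_mix − δ_B)/(δ_A − δ_B) = (-57.22 − (-19.698))/(-65.445 − (-19.698))
f_A = -37.522 / -45.747 = 0.8202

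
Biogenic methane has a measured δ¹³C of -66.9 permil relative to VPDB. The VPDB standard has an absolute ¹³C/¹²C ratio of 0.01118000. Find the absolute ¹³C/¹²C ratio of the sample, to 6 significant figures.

0.0104321

R_sample = R_standard × (δ¹³C/1000 + 1)
R_sample = 0.01118000 × (-66.9/1000 + 1) = 0.01118000 × 0.933100
R_sample = 0.0104321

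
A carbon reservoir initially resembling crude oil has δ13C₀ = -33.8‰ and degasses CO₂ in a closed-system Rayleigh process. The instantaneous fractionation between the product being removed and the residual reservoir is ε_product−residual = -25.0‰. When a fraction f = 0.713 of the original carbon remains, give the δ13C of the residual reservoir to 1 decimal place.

-25.6‰

Rayleigh residual: δ_res = (δ₀ + 1000)·f^(α−1) − 1000
α = ε/1000 + 1 = 0.97500, so α − 1 = -0.02500
f^(α−1) = 0.713^(-0.02500) = 1.008493
δ_res = (-33.8 + 1000) × 1.008493 − 1000 = 974.406 − 1000 = -25.59‰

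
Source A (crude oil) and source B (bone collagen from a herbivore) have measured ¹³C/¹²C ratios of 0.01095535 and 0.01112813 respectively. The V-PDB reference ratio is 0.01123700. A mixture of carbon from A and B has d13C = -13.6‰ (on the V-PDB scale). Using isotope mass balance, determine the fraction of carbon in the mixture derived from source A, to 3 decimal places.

δ_A = (0.01095535/0.01123700 − 1)×1000 = (0.974935 − 1)×1000 = -25.065‰
δ_B = (0.01112813/0.01123700 − 1)×1000 = (0.990311 − 1)×1000 = -9.689‰
f_A = (δ_mix − δ_B)/(δ_A − δ_B) = (-13.6 − (-9.689))/(-25.065 − (-9.689))
f_A = -3.911 / -15.376 = 0.2544

0.254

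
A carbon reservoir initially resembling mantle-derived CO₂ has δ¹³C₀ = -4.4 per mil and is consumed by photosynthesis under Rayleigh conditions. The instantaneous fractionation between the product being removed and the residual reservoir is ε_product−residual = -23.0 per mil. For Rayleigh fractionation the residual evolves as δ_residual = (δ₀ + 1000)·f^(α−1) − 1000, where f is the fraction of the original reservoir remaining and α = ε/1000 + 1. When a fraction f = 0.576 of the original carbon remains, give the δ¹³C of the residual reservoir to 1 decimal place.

Rayleigh residual: δ_res = (δ₀ + 1000)·f^(α−1) − 1000
α = ε/1000 + 1 = 0.97700, so α − 1 = -0.02300
f^(α−1) = 0.576^(-0.02300) = 1.012769
δ_res = (-4.4 + 1000) × 1.012769 − 1000 = 1008.313 − 1000 = 8.31 per mil

8.3 per mil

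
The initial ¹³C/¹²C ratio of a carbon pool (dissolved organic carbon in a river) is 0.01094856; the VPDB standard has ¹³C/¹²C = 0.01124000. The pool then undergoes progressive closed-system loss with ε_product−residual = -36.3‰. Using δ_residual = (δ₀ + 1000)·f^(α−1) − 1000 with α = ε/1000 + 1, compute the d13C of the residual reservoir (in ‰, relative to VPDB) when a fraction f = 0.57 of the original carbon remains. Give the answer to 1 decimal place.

-5.8‰

δ₀ = (0.01094856/0.01124000 − 1)×1000 = (0.974071 − 1)×1000 = -25.929‰
α − 1 = ε/1000 = -0.0363
f^(α−1) = 0.57^(-0.0363) = 1.020615
δ_res = (-25.929 + 1000) × 1.020615 − 1000 = 994.151 − 1000 = -5.85‰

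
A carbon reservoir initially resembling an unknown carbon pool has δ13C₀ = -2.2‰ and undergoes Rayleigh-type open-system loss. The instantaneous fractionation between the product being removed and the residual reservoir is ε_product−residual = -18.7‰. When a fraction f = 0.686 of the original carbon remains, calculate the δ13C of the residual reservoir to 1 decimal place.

4.9‰

Rayleigh residual: δ_res = (δ₀ + 1000)·f^(α−1) − 1000
α = ε/1000 + 1 = 0.98130, so α − 1 = -0.01870
f^(α−1) = 0.686^(-0.01870) = 1.007073
δ_res = (-2.2 + 1000) × 1.007073 − 1000 = 1004.857 − 1000 = 4.86‰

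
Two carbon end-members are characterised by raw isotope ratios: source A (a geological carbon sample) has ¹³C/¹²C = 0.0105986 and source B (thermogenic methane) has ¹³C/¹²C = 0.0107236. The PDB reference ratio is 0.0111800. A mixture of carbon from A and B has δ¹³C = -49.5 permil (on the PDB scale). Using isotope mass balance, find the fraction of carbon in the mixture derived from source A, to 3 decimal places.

δ_A = (0.0105986/0.0111800 − 1)×1000 = (0.947996 − 1)×1000 = -52.004 permil
δ_B = (0.0107236/0.0111800 − 1)×1000 = (0.959177 − 1)×1000 = -40.823 permil
f_A = (δ_mix − δ_B)/(δ_A − δ_B) = (-49.5 − (-40.823))/(-52.004 − (-40.823))
f_A = -8.677 / -11.181 = 0.7761

0.776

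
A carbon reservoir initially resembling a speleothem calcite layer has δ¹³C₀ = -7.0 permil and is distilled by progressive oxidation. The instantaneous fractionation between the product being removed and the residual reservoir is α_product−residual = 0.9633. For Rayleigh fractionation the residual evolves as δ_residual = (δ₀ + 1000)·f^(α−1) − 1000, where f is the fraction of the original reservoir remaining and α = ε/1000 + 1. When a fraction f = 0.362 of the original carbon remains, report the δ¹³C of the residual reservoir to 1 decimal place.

30.7 permil

Rayleigh residual: δ_res = (δ₀ + 1000)·f^(α−1) − 1000
α − 1 = -0.03670
f^(α−1) = 0.362^(-0.03670) = 1.037995
δ_res = (-7.0 + 1000) × 1.037995 − 1000 = 1030.729 − 1000 = 30.73 permil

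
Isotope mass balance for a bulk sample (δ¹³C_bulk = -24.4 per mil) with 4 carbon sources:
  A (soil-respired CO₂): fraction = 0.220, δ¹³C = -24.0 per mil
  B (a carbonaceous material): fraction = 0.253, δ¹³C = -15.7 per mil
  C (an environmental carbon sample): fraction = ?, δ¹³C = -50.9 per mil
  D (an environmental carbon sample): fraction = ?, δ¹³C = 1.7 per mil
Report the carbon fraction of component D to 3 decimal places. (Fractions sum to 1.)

0.222

Let f_D and f_C be the unknown fractions; fractions sum to 1 so f_D + f_C = 0.527.
Mass balance: Σ fᵢ·δᵢ = δ_bulk ⇒ f_D·(1.7) + f_C·(-50.9) = -24.4 − (-9.252) = -15.148
Substitute f_C = 0.527 − f_D:
f_D·(1.7 − -50.9) = -15.148 − 0.527×(-50.9) = 11.676
f_D = 11.676 / 52.6 = 0.2220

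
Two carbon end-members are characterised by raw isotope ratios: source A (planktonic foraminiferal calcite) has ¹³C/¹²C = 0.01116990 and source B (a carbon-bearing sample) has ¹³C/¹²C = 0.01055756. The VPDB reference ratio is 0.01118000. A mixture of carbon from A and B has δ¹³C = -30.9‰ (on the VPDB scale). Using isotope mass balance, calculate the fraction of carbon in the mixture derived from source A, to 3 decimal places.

0.452

δ_A = (0.01116990/0.01118000 − 1)×1000 = (0.999097 − 1)×1000 = -0.903‰
δ_B = (0.01055756/0.01118000 − 1)×1000 = (0.944326 − 1)×1000 = -55.674‰
f_A = (δ_mix − δ_B)/(δ_A − δ_B) = (-30.9 − (-55.674))/(-0.903 − (-55.674))
f_A = 24.774 / 54.771 = 0.4523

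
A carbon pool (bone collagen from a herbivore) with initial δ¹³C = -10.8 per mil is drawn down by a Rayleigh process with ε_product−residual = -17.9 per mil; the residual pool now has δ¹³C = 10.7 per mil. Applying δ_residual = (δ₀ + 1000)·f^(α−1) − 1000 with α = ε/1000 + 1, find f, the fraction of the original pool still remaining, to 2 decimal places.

α − 1 = ε/1000 = -0.0179
(δ_res + 1000)/(δ₀ + 1000) = (10.7 + 1000)/(-10.8 + 1000) = 1010.7/989.2 = 1.021735
f = 1.021735^(1/-0.0179) = exp(ln(1.021735)/-0.0179) = exp(0.02150/-0.0179)
f = exp(-1.2012) = 0.3008

0.30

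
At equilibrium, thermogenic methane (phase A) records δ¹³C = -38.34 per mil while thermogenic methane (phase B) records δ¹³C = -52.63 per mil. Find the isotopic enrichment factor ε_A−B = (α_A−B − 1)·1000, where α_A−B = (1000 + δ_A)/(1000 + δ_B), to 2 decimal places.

15.08 per mil

α_A−B = (1000 + -38.34) / (1000 + -52.63) = 961.66 / 947.37 = 1.015084
ε_A−B = (1.015084 − 1) × 1000 = 15.084 per mil
(The approximation ε ≈ δ_A − δ_B would give 14.29 per mil.)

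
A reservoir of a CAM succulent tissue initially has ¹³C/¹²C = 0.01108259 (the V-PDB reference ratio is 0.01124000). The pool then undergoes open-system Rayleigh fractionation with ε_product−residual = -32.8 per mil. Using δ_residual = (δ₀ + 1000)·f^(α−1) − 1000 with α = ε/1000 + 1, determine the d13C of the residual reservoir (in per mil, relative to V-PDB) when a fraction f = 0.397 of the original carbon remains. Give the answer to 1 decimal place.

16.3 per mil

δ₀ = (0.01108259/0.01124000 − 1)×1000 = (0.985996 − 1)×1000 = -14.004 per mil
α − 1 = ε/1000 = -0.0328
f^(α−1) = 0.397^(-0.0328) = 1.030765
δ_res = (-14.004 + 1000) × 1.030765 − 1000 = 1016.330 − 1000 = 16.33 per mil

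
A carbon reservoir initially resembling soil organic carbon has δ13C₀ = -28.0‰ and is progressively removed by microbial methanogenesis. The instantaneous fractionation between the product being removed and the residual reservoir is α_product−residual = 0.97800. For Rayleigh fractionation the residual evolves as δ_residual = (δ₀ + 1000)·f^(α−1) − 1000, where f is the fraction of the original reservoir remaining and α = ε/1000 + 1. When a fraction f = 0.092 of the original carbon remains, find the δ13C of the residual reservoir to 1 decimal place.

Rayleigh residual: δ_res = (δ₀ + 1000)·f^(α−1) − 1000
α − 1 = -0.02200
f^(α−1) = 0.092^(-0.02200) = 1.053893
δ_res = (-28.0 + 1000) × 1.053893 − 1000 = 1024.384 − 1000 = 24.38‰

24.4‰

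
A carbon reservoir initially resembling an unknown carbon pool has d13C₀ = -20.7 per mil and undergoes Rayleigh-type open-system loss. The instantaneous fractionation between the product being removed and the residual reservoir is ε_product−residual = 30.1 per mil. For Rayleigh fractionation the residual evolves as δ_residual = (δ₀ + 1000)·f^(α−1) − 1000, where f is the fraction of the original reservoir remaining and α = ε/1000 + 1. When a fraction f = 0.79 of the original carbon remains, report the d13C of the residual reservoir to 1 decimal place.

Rayleigh residual: δ_res = (δ₀ + 1000)·f^(α−1) − 1000
α = ε/1000 + 1 = 1.03010, so α − 1 = 0.03010
f^(α−1) = 0.79^(0.03010) = 0.992930
δ_res = (-20.7 + 1000) × 0.992930 − 1000 = 972.376 − 1000 = -27.62 per mil

-27.6 per mil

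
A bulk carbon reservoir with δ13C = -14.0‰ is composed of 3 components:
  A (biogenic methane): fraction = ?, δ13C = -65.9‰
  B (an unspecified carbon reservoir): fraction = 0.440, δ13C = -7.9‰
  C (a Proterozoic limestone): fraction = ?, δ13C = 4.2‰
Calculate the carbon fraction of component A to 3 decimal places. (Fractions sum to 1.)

0.184

Let f_A and f_C be the unknown fractions; fractions sum to 1 so f_A + f_C = 0.560.
Mass balance: Σ fᵢ·δᵢ = δ_bulk ⇒ f_A·(-65.9) + f_C·(4.2) = -14.0 − (-3.476) = -10.524
Substitute f_C = 0.560 − f_A:
f_A·(-65.9 − 4.2) = -10.524 − 0.560×(4.2) = -12.876
f_A = -12.876 / -70.1 = 0.1837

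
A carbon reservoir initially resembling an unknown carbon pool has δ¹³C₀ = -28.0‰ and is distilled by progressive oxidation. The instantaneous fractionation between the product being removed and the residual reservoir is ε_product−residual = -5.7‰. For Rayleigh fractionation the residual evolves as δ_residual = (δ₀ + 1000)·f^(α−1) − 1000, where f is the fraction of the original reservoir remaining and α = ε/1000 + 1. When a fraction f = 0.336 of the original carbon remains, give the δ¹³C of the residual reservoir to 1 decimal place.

-21.9‰

Rayleigh residual: δ_res = (δ₀ + 1000)·f^(α−1) − 1000
α = ε/1000 + 1 = 0.99430, so α − 1 = -0.00570
f^(α−1) = 0.336^(-0.00570) = 1.006236
δ_res = (-28.0 + 1000) × 1.006236 − 1000 = 978.061 − 1000 = -21.94‰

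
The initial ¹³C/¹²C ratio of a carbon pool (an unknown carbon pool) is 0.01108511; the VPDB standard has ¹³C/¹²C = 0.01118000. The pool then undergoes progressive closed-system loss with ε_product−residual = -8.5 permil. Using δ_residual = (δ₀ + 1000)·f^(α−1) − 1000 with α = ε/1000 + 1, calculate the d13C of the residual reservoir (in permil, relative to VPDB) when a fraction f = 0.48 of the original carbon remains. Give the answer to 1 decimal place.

δ₀ = (0.01108511/0.01118000 − 1)×1000 = (0.991513 − 1)×1000 = -8.487 permil
α − 1 = ε/1000 = -0.0085
f^(α−1) = 0.48^(-0.0085) = 1.006258
δ_res = (-8.487 + 1000) × 1.006258 − 1000 = 997.718 − 1000 = -2.28 permil

-2.3 permil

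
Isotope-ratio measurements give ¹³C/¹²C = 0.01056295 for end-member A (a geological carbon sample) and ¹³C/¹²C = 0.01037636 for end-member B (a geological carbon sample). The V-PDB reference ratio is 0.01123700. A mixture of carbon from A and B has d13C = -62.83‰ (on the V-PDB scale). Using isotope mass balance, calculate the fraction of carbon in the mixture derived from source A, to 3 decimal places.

δ_A = (0.01056295/0.01123700 − 1)×1000 = (0.940015 − 1)×1000 = -59.985‰
δ_B = (0.01037636/0.01123700 − 1)×1000 = (0.923410 − 1)×1000 = -76.590‰
f_A = (δ_mix − δ_B)/(δ_A − δ_B) = (-62.83 − (-76.590))/(-59.985 − (-76.590))
f_A = 13.760 / 16.605 = 0.8287

0.829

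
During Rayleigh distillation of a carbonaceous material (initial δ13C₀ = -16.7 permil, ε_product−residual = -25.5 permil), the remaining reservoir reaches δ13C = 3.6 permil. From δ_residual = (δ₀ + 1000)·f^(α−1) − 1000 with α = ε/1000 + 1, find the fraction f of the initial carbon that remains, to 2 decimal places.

0.45

α − 1 = ε/1000 = -0.0255
(δ_res + 1000)/(δ₀ + 1000) = (3.6 + 1000)/(-16.7 + 1000) = 1003.6/983.3 = 1.020645
f = 1.020645^(1/-0.0255) = exp(ln(1.020645)/-0.0255) = exp(0.02043/-0.0255)
f = exp(-0.8014) = 0.4487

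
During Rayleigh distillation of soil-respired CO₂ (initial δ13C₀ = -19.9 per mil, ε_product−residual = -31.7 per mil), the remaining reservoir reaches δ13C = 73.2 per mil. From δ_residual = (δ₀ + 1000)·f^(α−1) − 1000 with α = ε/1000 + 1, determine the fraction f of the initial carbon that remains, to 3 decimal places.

0.057

α − 1 = ε/1000 = -0.0317
(δ_res + 1000)/(δ₀ + 1000) = (73.2 + 1000)/(-19.9 + 1000) = 1073.2/980.1 = 1.094990
f = 1.094990^(1/-0.0317) = exp(ln(1.094990)/-0.0317) = exp(0.09075/-0.0317)
f = exp(-2.8626) = 0.0571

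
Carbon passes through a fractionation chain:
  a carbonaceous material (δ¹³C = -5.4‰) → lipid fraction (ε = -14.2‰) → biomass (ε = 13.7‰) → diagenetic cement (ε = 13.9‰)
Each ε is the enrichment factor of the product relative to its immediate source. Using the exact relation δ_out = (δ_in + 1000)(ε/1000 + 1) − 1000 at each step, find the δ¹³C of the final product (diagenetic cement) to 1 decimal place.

step 1: δ = (-5.40 + 1000)·(-14.2/1000 + 1) − 1000 = -19.52‰
step 2: δ = (-19.52 + 1000)·(13.7/1000 + 1) − 1000 = -6.09‰
step 3: δ = (-6.09 + 1000)·(13.9/1000 + 1) − 1000 = 7.72‰

7.7‰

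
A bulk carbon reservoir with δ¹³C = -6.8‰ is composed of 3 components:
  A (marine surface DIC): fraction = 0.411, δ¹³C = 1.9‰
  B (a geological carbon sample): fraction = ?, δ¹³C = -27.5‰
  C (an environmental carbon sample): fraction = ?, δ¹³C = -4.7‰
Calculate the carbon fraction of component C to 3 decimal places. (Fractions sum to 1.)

Let f_C and f_B be the unknown fractions; fractions sum to 1 so f_C + f_B = 0.589.
Mass balance: Σ fᵢ·δᵢ = δ_bulk ⇒ f_C·(-4.7) + f_B·(-27.5) = -6.8 − (0.781) = -7.581
Substitute f_B = 0.589 − f_C:
f_C·(-4.7 − -27.5) = -7.581 − 0.589×(-27.5) = 8.617
f_C = 8.617 / 22.8 = 0.3779

0.378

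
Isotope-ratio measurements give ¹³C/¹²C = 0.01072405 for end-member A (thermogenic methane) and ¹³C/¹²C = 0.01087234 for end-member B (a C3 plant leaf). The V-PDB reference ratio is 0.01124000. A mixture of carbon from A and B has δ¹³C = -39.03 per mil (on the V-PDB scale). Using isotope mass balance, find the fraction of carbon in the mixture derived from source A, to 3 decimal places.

0.479

δ_A = (0.01072405/0.01124000 − 1)×1000 = (0.954097 − 1)×1000 = -45.903 per mil
δ_B = (0.01087234/0.01124000 − 1)×1000 = (0.967290 − 1)×1000 = -32.710 per mil
f_A = (δ_mix − δ_B)/(δ_A − δ_B) = (-39.03 − (-32.710))/(-45.903 − (-32.710))
f_A = -6.320 / -13.193 = 0.4790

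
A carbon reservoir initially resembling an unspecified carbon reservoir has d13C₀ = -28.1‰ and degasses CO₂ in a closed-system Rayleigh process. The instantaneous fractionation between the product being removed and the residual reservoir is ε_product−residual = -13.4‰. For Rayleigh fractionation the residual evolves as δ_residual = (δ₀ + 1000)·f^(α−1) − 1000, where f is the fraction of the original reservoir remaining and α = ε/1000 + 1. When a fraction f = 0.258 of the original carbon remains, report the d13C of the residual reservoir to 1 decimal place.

Rayleigh residual: δ_res = (δ₀ + 1000)·f^(α−1) − 1000
α = ε/1000 + 1 = 0.98660, so α − 1 = -0.01340
f^(α−1) = 0.258^(-0.01340) = 1.018320
δ_res = (-28.1 + 1000) × 1.018320 − 1000 = 989.705 − 1000 = -10.29‰

-10.3‰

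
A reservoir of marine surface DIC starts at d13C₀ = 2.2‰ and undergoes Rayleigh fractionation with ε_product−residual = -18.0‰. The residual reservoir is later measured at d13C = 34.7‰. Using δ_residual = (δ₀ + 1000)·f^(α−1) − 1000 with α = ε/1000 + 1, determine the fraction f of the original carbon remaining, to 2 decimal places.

α − 1 = ε/1000 = -0.0180
(δ_res + 1000)/(δ₀ + 1000) = (34.7 + 1000)/(2.2 + 1000) = 1034.7/1002.2 = 1.032429
f = 1.032429^(1/-0.0180) = exp(ln(1.032429)/-0.0180) = exp(0.03191/-0.0180)
f = exp(-1.7730) = 0.1698

0.17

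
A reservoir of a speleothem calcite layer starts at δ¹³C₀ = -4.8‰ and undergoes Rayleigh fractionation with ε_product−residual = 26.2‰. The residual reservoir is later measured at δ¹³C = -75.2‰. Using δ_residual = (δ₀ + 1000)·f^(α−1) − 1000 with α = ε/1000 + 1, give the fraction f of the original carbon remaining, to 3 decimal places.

0.061

α − 1 = ε/1000 = 0.0262
(δ_res + 1000)/(δ₀ + 1000) = (-75.2 + 1000)/(-4.8 + 1000) = 924.8/995.2 = 0.929260
f = 0.929260^(1/0.0262) = exp(ln(0.929260)/0.0262) = exp(-0.07337/0.0262)
f = exp(-2.8002) = 0.0608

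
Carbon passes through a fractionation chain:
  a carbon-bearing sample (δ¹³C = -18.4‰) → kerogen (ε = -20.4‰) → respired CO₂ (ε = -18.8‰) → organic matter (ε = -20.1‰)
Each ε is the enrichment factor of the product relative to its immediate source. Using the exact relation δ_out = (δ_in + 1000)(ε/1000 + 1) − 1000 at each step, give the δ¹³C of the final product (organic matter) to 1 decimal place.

step 1: δ = (-18.40 + 1000)·(-20.4/1000 + 1) − 1000 = -38.42‰
step 2: δ = (-38.42 + 1000)·(-18.8/1000 + 1) − 1000 = -56.50‰
step 3: δ = (-56.50 + 1000)·(-20.1/1000 + 1) − 1000 = -75.47‰

-75.5‰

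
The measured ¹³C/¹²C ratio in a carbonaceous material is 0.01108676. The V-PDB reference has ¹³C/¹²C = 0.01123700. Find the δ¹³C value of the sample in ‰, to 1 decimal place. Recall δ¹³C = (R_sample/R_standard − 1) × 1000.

-13.4‰

δ¹³C = (R_sample / R_standard − 1) × 1000
R_sample / R_standard = 0.01108676 / 0.01123700 = 0.986630
δ¹³C = (0.986630 − 1) × 1000 = -13.37‰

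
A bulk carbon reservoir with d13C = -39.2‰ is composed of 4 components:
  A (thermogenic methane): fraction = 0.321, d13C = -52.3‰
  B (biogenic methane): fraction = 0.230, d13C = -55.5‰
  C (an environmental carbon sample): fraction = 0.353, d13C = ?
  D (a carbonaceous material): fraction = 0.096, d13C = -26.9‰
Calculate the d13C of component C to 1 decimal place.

Isotope mass balance: δ_bulk = Σ fᵢ·δᵢ.
-39.2 = 0.321×(-52.3) + 0.230×(-55.5) + 0.353×δ_C + 0.096×(-26.9)
0.353·δ_C = -39.2 − (-32.136) = -7.064
δ_C = -7.064 / 0.353 = -20.01‰

-20.0‰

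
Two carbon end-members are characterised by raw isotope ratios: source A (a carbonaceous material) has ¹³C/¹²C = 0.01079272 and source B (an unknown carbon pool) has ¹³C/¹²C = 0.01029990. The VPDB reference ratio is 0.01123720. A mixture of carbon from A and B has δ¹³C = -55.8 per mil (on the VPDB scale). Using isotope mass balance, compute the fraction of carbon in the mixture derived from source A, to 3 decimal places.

0.630

δ_A = (0.01079272/0.01123720 − 1)×1000 = (0.960446 − 1)×1000 = -39.554 per mil
δ_B = (0.01029990/0.01123720 − 1)×1000 = (0.916590 − 1)×1000 = -83.410 per mil
f_A = (δ_mix − δ_B)/(δ_A − δ_B) = (-55.8 − (-83.410))/(-39.554 − (-83.410))
f_A = 27.610 / 43.856 = 0.6296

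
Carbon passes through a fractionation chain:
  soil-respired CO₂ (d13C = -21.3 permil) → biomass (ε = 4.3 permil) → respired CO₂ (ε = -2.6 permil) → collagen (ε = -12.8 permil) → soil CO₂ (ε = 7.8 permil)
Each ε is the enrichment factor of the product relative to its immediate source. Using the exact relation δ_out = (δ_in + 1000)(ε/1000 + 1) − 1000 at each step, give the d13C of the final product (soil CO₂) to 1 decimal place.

-24.6 permil

step 1: δ = (-21.30 + 1000)·(4.3/1000 + 1) − 1000 = -17.09 permil
step 2: δ = (-17.09 + 1000)·(-2.6/1000 + 1) − 1000 = -19.65 permil
step 3: δ = (-19.65 + 1000)·(-12.8/1000 + 1) − 1000 = -32.20 permil
step 4: δ = (-32.20 + 1000)·(7.8/1000 + 1) − 1000 = -24.65 permil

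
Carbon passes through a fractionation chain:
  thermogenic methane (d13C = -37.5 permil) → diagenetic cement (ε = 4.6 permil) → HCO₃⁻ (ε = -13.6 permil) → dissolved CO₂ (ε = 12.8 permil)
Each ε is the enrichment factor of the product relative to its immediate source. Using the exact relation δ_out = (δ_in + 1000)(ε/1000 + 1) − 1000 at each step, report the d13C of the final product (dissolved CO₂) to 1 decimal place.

-34.0 permil

step 1: δ = (-37.50 + 1000)·(4.6/1000 + 1) − 1000 = -33.07 permil
step 2: δ = (-33.07 + 1000)·(-13.6/1000 + 1) − 1000 = -46.22 permil
step 3: δ = (-46.22 + 1000)·(12.8/1000 + 1) − 1000 = -34.01 permil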